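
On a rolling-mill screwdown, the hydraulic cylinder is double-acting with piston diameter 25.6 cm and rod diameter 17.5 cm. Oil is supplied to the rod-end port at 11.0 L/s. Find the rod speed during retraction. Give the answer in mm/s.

Rod-side annular area A_ann = π/4 × (25.6² − 17.5²) = 274.2 cm^2
Flow into the rod-end port fills the annular volume.
v = Q / A

v ≈ 401 mm/s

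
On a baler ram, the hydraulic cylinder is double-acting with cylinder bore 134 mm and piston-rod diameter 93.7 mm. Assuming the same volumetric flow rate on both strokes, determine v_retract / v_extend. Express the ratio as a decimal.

v_ret/v_ext ≈ 1.96

Cap-side area A_cap = π/4 × (134 mm)² = 14100 mm^2
Rod-side annular area A_ann = π/4 × (134² − 93.7²) = 7207 mm^2
For equal Q, v ∝ 1/A, so v_ret/v_ext = A_cap/A_ann.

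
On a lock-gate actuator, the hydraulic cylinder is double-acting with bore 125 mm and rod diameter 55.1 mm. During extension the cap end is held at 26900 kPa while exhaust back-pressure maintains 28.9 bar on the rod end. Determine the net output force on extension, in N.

F ≈ 3.02e5 N

Cap-side area A_cap = π/4 × (125 mm)² = 12270 mm^2
Rod-side annular area A_ann = π/4 × (125² − 55.1²) = 9887 mm^2
Net thrust = P_cap·A_cap − P_rod·A_ann = 3.301e5 N − 28570 N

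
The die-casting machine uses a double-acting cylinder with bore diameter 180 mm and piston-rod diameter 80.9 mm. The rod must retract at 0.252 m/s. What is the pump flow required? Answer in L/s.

Q ≈ 5.12 L/s

Rod-side annular area A_ann = π/4 × (180² − 80.9²) = 20310 mm^2
Q = A × v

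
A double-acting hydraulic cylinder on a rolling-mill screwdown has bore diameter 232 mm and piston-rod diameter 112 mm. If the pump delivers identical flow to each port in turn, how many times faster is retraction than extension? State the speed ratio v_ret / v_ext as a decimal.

v_ret/v_ext ≈ 1.30

Cap-side area A_cap = π/4 × (232 mm)² = 42270 mm^2
Rod-side annular area A_ann = π/4 × (232² − 112²) = 32420 mm^2
For equal Q, v ∝ 1/A, so v_ret/v_ext = A_cap/A_ann.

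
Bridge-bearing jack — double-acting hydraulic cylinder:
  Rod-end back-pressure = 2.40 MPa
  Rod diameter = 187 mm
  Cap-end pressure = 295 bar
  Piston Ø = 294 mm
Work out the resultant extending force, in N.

Cap-side area A_cap = π/4 × (294 mm)² = 67890 mm^2
Rod-side annular area A_ann = π/4 × (294² − 187²) = 40420 mm^2
Net thrust = P_cap·A_cap − P_rod·A_ann = 2.003e6 N − 97010 N

F ≈ 1.91e6 N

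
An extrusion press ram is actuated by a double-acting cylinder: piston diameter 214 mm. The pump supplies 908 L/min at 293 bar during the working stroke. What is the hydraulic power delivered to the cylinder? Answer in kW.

W ≈ 443 kW

Hydraulic power = P × Q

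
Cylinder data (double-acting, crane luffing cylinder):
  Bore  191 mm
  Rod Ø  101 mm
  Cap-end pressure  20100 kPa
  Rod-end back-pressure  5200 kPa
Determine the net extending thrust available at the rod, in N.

Cap-side area A_cap = π/4 × (191 mm)² = 28650 mm^2
Rod-side annular area A_ann = π/4 × (191² − 101²) = 20640 mm^2
Net thrust = P_cap·A_cap − P_rod·A_ann = 5.759e5 N − 1.073e5 N

F ≈ 4.69e5 N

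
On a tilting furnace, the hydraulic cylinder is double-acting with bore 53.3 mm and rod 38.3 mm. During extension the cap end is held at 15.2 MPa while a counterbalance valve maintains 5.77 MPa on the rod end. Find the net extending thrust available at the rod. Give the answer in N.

F ≈ 27700 N

Cap-side area A_cap = π/4 × (53.3 mm)² = 2231 mm^2
Rod-side annular area A_ann = π/4 × (53.3² − 38.3²) = 1079 mm^2
Net thrust = P_cap·A_cap − P_rod·A_ann = 33910 N − 6227 N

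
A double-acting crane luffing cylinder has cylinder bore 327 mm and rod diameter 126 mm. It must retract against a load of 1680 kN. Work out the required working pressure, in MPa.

P ≈ 23.5 MPa

Rod-side annular area A_ann = π/4 × (327² − 126²) = 71510 mm^2
Retraction: pressure acts on the annular area.
P = F / A = 1680 kN / A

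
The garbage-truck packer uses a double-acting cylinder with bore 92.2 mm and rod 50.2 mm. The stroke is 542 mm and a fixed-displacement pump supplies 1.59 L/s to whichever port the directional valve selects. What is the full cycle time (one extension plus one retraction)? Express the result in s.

Cap-side area A_cap = π/4 × (92.2 mm)² = 6677 mm^2
Rod-side annular area A_ann = π/4 × (92.2² − 50.2²) = 4697 mm^2
t_ext = A_cap·L/Q = 2.276 s
t_ret = A_ann·L/Q = 1.601 s
t_cycle = t_ext + t_ret

t ≈ 3.88 s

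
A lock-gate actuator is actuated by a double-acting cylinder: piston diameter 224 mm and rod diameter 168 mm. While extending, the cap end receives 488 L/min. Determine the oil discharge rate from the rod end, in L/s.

Cap-side area A_cap = π/4 × (224 mm)² = 39410 mm^2
Rod-side annular area A_ann = π/4 × (224² − 168²) = 17240 mm^2
Piston speed v = Q_in/A_cap; rod-end outflow Q_out = v × A_ann = Q_in × A_ann/A_cap.

Q_out ≈ 3.56 L/s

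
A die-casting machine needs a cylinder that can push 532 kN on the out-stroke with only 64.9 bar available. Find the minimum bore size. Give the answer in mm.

D ≈ 323 mm

Extension force acts on the full piston face: F = P × (π/4)D².
D = √(4F / (πP)) = √(4 × 532 kN / (π × 64.9 bar))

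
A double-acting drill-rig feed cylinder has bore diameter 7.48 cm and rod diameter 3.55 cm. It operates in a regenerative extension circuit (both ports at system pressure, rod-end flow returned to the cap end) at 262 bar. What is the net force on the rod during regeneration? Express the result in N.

F ≈ 25900 N

With equal pressure on both faces, forces on the annular region cancel; the net push is pressure × rod cross-section.
Rod cross-section A_rod = π/4 × (3.55 cm)² = 9.898 cm^2
F = P × A_rod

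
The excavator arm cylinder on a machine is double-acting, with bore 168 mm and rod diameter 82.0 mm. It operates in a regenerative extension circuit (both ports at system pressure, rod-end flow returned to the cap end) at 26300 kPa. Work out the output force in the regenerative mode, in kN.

F ≈ 139 kN

With equal pressure on both faces, forces on the annular region cancel; the net push is pressure × rod cross-section.
Rod cross-section A_rod = π/4 × (82.0 mm)² = 5281 mm^2
F = P × A_rod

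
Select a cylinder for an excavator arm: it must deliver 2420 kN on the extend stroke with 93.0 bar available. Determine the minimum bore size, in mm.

D ≈ 576 mm

Extension force acts on the full piston face: F = P × (π/4)D².
D = √(4F / (πP)) = √(4 × 2420 kN / (π × 93.0 bar))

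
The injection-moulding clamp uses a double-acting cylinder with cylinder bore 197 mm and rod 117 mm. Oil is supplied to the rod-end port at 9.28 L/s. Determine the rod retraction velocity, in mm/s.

Rod-side annular area A_ann = π/4 × (197² − 117²) = 19730 mm^2
Flow into the rod-end port fills the annular volume.
v = Q / A

v ≈ 470 mm/s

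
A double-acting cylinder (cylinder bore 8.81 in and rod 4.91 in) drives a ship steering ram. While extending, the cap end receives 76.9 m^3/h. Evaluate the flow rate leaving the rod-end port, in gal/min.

Cap-side area A_cap = π/4 × (8.81 in)² = 60.96 in^2
Rod-side annular area A_ann = π/4 × (8.81² − 4.91²) = 42.03 in^2
Piston speed v = Q_in/A_cap; rod-end outflow Q_out = v × A_ann = Q_in × A_ann/A_cap.

Q_out ≈ 233 gal/min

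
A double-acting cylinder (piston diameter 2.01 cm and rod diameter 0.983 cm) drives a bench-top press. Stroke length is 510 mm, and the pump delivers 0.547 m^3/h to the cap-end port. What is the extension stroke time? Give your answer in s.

Cap-side area A_cap = π/4 × (2.01 cm)² = 3.173 cm^2
Swept volume V = A × L; t = V / Q = A·L / Q

t ≈ 1.07 s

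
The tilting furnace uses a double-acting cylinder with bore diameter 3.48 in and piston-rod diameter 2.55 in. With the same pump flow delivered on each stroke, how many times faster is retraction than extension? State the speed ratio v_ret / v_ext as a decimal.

Cap-side area A_cap = π/4 × (3.48 in)² = 9.511 in^2
Rod-side annular area A_ann = π/4 × (3.48² − 2.55²) = 4.404 in^2
For equal Q, v ∝ 1/A, so v_ret/v_ext = A_cap/A_ann.

v_ret/v_ext ≈ 2.16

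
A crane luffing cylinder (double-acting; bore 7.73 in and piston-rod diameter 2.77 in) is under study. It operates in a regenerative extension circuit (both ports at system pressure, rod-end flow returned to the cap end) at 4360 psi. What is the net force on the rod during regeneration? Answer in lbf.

With equal pressure on both faces, forces on the annular region cancel; the net push is pressure × rod cross-section.
Rod cross-section A_rod = π/4 × (2.77 in)² = 6.026 in^2
F = P × A_rod

F ≈ 26300 lbf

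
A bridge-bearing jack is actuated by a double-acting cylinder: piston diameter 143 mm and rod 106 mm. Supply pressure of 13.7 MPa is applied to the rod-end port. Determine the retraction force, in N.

F ≈ 99100 N

Rod-side annular area A_ann = π/4 × (143² − 106²) = 7236 mm^2
On retraction the pressure acts on the annular area (bore minus rod).
F = P × A_ann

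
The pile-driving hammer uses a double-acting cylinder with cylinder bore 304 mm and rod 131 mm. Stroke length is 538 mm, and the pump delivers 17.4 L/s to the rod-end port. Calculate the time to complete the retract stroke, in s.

t ≈ 1.83 s

Rod-side annular area A_ann = π/4 × (304² − 131²) = 59110 mm^2
Swept volume V = A × L; t = V / Q = A·L / Q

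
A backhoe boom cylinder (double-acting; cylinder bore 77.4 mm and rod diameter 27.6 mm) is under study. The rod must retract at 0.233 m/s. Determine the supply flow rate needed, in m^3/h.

Rod-side annular area A_ann = π/4 × (77.4² − 27.6²) = 4107 mm^2
Q = A × v

Q ≈ 3.44 m^3/h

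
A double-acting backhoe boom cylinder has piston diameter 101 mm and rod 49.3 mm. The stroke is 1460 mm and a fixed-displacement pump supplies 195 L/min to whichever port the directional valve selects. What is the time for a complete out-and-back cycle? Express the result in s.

t ≈ 6.34 s

Cap-side area A_cap = π/4 × (101 mm)² = 8012 mm^2
Rod-side annular area A_ann = π/4 × (101² − 49.3²) = 6103 mm^2
t_ext = A_cap·L/Q = 3.599 s
t_ret = A_ann·L/Q = 2.742 s
t_cycle = t_ext + t_ret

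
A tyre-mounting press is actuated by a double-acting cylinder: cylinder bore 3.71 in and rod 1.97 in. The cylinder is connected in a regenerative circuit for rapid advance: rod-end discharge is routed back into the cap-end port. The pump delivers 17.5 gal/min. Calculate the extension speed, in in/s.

In regeneration the rod-end outflow joins the pump flow into the cap end, so the net volume the pump must supply per unit advance equals the rod cross-section area.
Rod cross-section A_rod = π/4 × (1.97 in)² = 3.048 in^2
v = Q_pump / A_rod

v ≈ 22.1 in/s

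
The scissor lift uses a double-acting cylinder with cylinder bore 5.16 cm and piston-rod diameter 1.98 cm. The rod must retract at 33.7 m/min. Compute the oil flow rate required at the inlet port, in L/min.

Q ≈ 60.1 L/min

Rod-side annular area A_ann = π/4 × (5.16² − 1.98²) = 17.83 cm^2
Q = A × v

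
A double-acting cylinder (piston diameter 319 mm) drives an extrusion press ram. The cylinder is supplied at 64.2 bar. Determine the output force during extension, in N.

Cap-side area A_cap = π/4 × (319 mm)² = 79920 mm^2
F = P × A_cap = 64.2 bar × A_cap

F ≈ 5.13e5 N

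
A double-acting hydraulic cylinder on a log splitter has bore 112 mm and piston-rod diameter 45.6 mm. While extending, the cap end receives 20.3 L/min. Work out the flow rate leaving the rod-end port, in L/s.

Q_out ≈ 0.282 L/s

Cap-side area A_cap = π/4 × (112 mm)² = 9852 mm^2
Rod-side annular area A_ann = π/4 × (112² − 45.6²) = 8219 mm^2
Piston speed v = Q_in/A_cap; rod-end outflow Q_out = v × A_ann = Q_in × A_ann/A_cap.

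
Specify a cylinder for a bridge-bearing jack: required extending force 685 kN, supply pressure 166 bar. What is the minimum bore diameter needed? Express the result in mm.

D ≈ 229 mm

Extension force acts on the full piston face: F = P × (π/4)D².
D = √(4F / (πP)) = √(4 × 685 kN / (π × 166 bar))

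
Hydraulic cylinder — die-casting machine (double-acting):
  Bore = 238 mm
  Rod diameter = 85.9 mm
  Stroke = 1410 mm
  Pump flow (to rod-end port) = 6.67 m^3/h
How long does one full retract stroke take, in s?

t ≈ 29.4 s

Rod-side annular area A_ann = π/4 × (238² − 85.9²) = 38690 mm^2
Swept volume V = A × L; t = V / Q = A·L / Q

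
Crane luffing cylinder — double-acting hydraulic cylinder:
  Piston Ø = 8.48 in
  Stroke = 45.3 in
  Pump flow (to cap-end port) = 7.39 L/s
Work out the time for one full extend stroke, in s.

Cap-side area A_cap = π/4 × (8.48 in)² = 56.48 in^2
Swept volume V = A × L; t = V / Q = A·L / Q

t ≈ 5.67 s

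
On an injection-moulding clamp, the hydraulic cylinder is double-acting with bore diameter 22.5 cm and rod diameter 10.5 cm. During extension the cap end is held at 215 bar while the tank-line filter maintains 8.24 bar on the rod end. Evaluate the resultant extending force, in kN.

Cap-side area A_cap = π/4 × (22.5 cm)² = 397.6 cm^2
Rod-side annular area A_ann = π/4 × (22.5² − 10.5²) = 311.0 cm^2
Net thrust = P_cap·A_cap − P_rod·A_ann = 854.9 kN − 25.63 kN

F ≈ 829 kN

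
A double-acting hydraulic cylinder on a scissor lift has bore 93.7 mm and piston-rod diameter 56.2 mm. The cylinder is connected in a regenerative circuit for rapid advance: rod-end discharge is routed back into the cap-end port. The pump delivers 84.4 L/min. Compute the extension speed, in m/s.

In regeneration the rod-end outflow joins the pump flow into the cap end, so the net volume the pump must supply per unit advance equals the rod cross-section area.
Rod cross-section A_rod = π/4 × (56.2 mm)² = 2481 mm^2
v = Q_pump / A_rod

v ≈ 0.567 m/s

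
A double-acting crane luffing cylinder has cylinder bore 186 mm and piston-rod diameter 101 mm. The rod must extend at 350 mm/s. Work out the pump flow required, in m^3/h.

Cap-side area A_cap = π/4 × (186 mm)² = 27170 mm^2
Q = A × v

Q ≈ 34.2 m^3/h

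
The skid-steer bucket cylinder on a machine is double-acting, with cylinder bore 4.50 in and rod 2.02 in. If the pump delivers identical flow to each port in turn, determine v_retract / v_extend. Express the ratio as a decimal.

Cap-side area A_cap = π/4 × (4.50 in)² = 15.90 in^2
Rod-side annular area A_ann = π/4 × (4.50² − 2.02²) = 12.70 in^2
For equal Q, v ∝ 1/A, so v_ret/v_ext = A_cap/A_ann.

v_ret/v_ext ≈ 1.25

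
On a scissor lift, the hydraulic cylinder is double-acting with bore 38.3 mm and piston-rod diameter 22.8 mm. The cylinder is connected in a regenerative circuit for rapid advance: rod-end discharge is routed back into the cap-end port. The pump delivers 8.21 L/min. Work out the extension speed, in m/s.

v ≈ 0.335 m/s

In regeneration the rod-end outflow joins the pump flow into the cap end, so the net volume the pump must supply per unit advance equals the rod cross-section area.
Rod cross-section A_rod = π/4 × (22.8 mm)² = 408.3 mm^2
v = Q_pump / A_rod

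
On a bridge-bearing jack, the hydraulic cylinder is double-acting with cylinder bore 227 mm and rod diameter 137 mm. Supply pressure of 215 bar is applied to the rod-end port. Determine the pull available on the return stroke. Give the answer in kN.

F ≈ 553 kN

Rod-side annular area A_ann = π/4 × (227² − 137²) = 25730 mm^2
On retraction the pressure acts on the annular area (bore minus rod).
F = P × A_ann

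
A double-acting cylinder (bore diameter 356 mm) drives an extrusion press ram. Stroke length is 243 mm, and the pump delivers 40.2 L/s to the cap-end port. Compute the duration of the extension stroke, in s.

t ≈ 0.602 s

Cap-side area A_cap = π/4 × (356 mm)² = 99540 mm^2
Swept volume V = A × L; t = V / Q = A·L / Q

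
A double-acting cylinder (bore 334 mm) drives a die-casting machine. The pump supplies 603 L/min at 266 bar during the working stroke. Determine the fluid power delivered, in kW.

Hydraulic power = P × Q

W ≈ 267 kW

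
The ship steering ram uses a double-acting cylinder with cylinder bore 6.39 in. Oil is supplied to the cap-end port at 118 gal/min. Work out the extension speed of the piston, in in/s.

Cap-side area A_cap = π/4 × (6.39 in)² = 32.07 in^2
v = Q / A

v ≈ 14.2 in/s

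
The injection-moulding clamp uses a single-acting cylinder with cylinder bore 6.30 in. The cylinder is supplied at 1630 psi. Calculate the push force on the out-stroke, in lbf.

F ≈ 50800 lbf

Cap-side area A_cap = π/4 × (6.30 in)² = 31.17 in^2
F = P × A_cap = 1630 psi × A_cap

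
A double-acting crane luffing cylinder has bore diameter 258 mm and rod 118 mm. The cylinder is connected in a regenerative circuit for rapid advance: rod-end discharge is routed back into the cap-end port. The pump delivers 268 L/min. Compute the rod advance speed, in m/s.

In regeneration the rod-end outflow joins the pump flow into the cap end, so the net volume the pump must supply per unit advance equals the rod cross-section area.
Rod cross-section A_rod = π/4 × (118 mm)² = 10940 mm^2
v = Q_pump / A_rod

v ≈ 0.408 m/s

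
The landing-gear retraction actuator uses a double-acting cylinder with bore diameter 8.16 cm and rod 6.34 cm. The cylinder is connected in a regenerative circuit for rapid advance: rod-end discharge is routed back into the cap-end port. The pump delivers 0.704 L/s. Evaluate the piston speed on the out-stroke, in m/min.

In regeneration the rod-end outflow joins the pump flow into the cap end, so the net volume the pump must supply per unit advance equals the rod cross-section area.
Rod cross-section A_rod = π/4 × (6.34 cm)² = 31.57 cm^2
v = Q_pump / A_rod

v ≈ 13.4 m/min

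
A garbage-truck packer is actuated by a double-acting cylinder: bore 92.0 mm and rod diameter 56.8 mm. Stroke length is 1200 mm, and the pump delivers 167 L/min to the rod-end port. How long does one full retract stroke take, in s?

t ≈ 1.77 s

Rod-side annular area A_ann = π/4 × (92.0² − 56.8²) = 4114 mm^2
Swept volume V = A × L; t = V / Q = A·L / Q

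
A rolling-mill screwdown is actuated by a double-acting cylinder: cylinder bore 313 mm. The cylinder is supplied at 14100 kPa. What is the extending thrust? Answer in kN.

Cap-side area A_cap = π/4 × (313 mm)² = 76940 mm^2
F = P × A_cap = 14100 kPa × A_cap

F ≈ 1080 kN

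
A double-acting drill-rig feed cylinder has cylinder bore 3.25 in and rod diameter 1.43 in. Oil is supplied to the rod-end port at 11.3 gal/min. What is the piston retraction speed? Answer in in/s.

Rod-side annular area A_ann = π/4 × (3.25² − 1.43²) = 6.690 in^2
Flow into the rod-end port fills the annular volume.
v = Q / A

v ≈ 6.50 in/s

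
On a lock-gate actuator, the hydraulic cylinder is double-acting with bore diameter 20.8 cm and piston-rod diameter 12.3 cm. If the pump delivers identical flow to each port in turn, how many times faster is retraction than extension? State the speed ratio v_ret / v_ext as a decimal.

Cap-side area A_cap = π/4 × (20.8 cm)² = 339.8 cm^2
Rod-side annular area A_ann = π/4 × (20.8² − 12.3²) = 221.0 cm^2
For equal Q, v ∝ 1/A, so v_ret/v_ext = A_cap/A_ann.

v_ret/v_ext ≈ 1.54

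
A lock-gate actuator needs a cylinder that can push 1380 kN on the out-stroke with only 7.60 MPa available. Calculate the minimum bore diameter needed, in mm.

D ≈ 481 mm

Extension force acts on the full piston face: F = P × (π/4)D².
D = √(4F / (πP)) = √(4 × 1380 kN / (π × 7.60 MPa))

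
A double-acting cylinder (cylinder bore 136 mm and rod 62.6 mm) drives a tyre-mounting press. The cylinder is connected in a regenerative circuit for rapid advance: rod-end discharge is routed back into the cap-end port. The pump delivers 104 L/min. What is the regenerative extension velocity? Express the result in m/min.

v ≈ 33.8 m/min

In regeneration the rod-end outflow joins the pump flow into the cap end, so the net volume the pump must supply per unit advance equals the rod cross-section area.
Rod cross-section A_rod = π/4 × (62.6 mm)² = 3078 mm^2
v = Q_pump / A_rod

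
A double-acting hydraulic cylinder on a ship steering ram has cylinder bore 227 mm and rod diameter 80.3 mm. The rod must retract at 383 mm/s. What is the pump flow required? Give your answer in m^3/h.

Q ≈ 48.8 m^3/h

Rod-side annular area A_ann = π/4 × (227² − 80.3²) = 35410 mm^2
Q = A × v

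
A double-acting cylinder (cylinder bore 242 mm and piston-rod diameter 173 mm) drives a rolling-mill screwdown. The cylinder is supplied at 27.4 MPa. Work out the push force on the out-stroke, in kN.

F ≈ 1260 kN

Cap-side area A_cap = π/4 × (242 mm)² = 46000 mm^2
F = P × A_cap = 27.4 MPa × A_cap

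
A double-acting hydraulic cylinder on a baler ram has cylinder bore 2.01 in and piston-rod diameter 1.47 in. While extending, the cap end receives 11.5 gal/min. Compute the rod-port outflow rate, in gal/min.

Cap-side area A_cap = π/4 × (2.01 in)² = 3.173 in^2
Rod-side annular area A_ann = π/4 × (2.01² − 1.47²) = 1.476 in^2
Piston speed v = Q_in/A_cap; rod-end outflow Q_out = v × A_ann = Q_in × A_ann/A_cap.

Q_out ≈ 5.35 gal/min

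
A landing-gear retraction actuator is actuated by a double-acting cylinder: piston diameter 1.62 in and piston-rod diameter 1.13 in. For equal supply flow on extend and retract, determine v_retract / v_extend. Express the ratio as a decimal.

v_ret/v_ext ≈ 1.95

Cap-side area A_cap = π/4 × (1.62 in)² = 2.061 in^2
Rod-side annular area A_ann = π/4 × (1.62² − 1.13²) = 1.058 in^2
For equal Q, v ∝ 1/A, so v_ret/v_ext = A_cap/A_ann.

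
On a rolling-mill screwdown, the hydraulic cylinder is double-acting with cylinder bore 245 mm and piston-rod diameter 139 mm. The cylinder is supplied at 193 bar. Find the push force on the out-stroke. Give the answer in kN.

F ≈ 910 kN

Cap-side area A_cap = π/4 × (245 mm)² = 47140 mm^2
F = P × A_cap = 193 bar × A_cap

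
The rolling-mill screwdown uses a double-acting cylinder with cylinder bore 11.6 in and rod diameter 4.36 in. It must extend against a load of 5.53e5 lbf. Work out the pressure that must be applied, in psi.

P ≈ 5230 psi

Cap-side area A_cap = π/4 × (11.6 in)² = 105.7 in^2
P = F / A = 5.53e5 lbf / A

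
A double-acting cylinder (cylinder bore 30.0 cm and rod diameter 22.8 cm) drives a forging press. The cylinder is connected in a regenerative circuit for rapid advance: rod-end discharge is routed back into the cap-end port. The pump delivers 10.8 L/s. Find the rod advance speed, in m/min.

v ≈ 15.9 m/min

In regeneration the rod-end outflow joins the pump flow into the cap end, so the net volume the pump must supply per unit advance equals the rod cross-section area.
Rod cross-section A_rod = π/4 × (22.8 cm)² = 408.3 cm^2
v = Q_pump / A_rod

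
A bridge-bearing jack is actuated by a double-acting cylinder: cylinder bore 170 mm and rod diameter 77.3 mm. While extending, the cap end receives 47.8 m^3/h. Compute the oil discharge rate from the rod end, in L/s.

Q_out ≈ 10.5 L/s

Cap-side area A_cap = π/4 × (170 mm)² = 22700 mm^2
Rod-side annular area A_ann = π/4 × (170² − 77.3²) = 18010 mm^2
Piston speed v = Q_in/A_cap; rod-end outflow Q_out = v × A_ann = Q_in × A_ann/A_cap.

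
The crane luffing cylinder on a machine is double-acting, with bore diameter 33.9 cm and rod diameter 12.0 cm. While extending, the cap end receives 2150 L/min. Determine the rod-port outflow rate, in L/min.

Cap-side area A_cap = π/4 × (33.9 cm)² = 902.6 cm^2
Rod-side annular area A_ann = π/4 × (33.9² − 12.0²) = 789.5 cm^2
Piston speed v = Q_in/A_cap; rod-end outflow Q_out = v × A_ann = Q_in × A_ann/A_cap.

Q_out ≈ 1880 L/min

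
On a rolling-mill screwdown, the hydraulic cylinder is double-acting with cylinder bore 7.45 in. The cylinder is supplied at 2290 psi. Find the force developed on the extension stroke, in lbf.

Cap-side area A_cap = π/4 × (7.45 in)² = 43.59 in^2
F = P × A_cap = 2290 psi × A_cap

F ≈ 99800 lbf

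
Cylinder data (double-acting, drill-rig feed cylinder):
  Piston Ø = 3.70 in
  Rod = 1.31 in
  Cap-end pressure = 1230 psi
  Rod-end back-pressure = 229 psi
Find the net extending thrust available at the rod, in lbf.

F ≈ 11100 lbf

Cap-side area A_cap = π/4 × (3.70 in)² = 10.75 in^2
Rod-side annular area A_ann = π/4 × (3.70² − 1.31²) = 9.404 in^2
Net thrust = P_cap·A_cap − P_rod·A_ann = 13230 lbf − 2154 lbf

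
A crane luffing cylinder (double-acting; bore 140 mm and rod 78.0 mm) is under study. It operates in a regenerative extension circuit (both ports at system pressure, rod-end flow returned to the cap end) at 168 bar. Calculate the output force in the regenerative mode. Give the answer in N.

F ≈ 80300 N

With equal pressure on both faces, forces on the annular region cancel; the net push is pressure × rod cross-section.
Rod cross-section A_rod = π/4 × (78.0 mm)² = 4778 mm^2
F = P × A_rod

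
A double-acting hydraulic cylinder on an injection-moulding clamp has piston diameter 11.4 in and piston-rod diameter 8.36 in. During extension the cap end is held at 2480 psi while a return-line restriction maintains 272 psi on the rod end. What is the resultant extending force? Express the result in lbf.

F ≈ 2.40e5 lbf

Cap-side area A_cap = π/4 × (11.4 in)² = 102.1 in^2
Rod-side annular area A_ann = π/4 × (11.4² − 8.36²) = 47.18 in^2
Net thrust = P_cap·A_cap − P_rod·A_ann = 2.531e5 lbf − 12830 lbf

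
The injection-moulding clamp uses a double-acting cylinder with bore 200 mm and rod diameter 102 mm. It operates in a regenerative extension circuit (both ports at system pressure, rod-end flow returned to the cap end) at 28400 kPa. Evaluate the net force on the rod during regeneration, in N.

With equal pressure on both faces, forces on the annular region cancel; the net push is pressure × rod cross-section.
Rod cross-section A_rod = π/4 × (102 mm)² = 8171 mm^2
F = P × A_rod

F ≈ 2.32e5 N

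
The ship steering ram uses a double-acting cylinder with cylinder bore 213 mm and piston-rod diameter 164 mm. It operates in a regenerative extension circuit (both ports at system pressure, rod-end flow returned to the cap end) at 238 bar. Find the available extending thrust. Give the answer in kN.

With equal pressure on both faces, forces on the annular region cancel; the net push is pressure × rod cross-section.
Rod cross-section A_rod = π/4 × (164 mm)² = 21120 mm^2
F = P × A_rod

F ≈ 503 kN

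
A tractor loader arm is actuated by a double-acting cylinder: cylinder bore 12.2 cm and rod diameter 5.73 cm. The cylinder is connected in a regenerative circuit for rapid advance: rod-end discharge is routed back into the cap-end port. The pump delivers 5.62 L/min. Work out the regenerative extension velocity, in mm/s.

In regeneration the rod-end outflow joins the pump flow into the cap end, so the net volume the pump must supply per unit advance equals the rod cross-section area.
Rod cross-section A_rod = π/4 × (5.73 cm)² = 25.79 cm^2
v = Q_pump / A_rod

v ≈ 36.3 mm/s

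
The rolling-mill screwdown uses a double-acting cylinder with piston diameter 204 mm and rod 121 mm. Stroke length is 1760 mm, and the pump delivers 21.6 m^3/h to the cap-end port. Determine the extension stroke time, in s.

t ≈ 9.59 s

Cap-side area A_cap = π/4 × (204 mm)² = 32690 mm^2
Swept volume V = A × L; t = V / Q = A·L / Q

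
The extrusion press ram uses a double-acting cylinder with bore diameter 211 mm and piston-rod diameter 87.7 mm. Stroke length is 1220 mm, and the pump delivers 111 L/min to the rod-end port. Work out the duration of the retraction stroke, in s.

Rod-side annular area A_ann = π/4 × (211² − 87.7²) = 28930 mm^2
Swept volume V = A × L; t = V / Q = A·L / Q

t ≈ 19.1 s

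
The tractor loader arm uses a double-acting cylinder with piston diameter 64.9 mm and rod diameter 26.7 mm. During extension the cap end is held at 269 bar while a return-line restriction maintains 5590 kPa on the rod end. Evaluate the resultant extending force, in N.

Cap-side area A_cap = π/4 × (64.9 mm)² = 3308 mm^2
Rod-side annular area A_ann = π/4 × (64.9² − 26.7²) = 2748 mm^2
Net thrust = P_cap·A_cap − P_rod·A_ann = 88990 N − 15360 N

F ≈ 73600 N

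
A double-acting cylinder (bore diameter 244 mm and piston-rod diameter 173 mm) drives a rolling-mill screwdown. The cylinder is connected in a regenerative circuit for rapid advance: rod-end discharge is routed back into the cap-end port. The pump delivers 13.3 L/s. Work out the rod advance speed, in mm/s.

v ≈ 566 mm/s

In regeneration the rod-end outflow joins the pump flow into the cap end, so the net volume the pump must supply per unit advance equals the rod cross-section area.
Rod cross-section A_rod = π/4 × (173 mm)² = 23510 mm^2
v = Q_pump / A_rod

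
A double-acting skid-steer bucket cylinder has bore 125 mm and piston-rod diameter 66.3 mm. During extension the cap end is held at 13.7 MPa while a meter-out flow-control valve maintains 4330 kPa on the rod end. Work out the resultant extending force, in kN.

Cap-side area A_cap = π/4 × (125 mm)² = 12270 mm^2
Rod-side annular area A_ann = π/4 × (125² − 66.3²) = 8819 mm^2
Net thrust = P_cap·A_cap − P_rod·A_ann = 168.1 kN − 38.19 kN

F ≈ 130 kN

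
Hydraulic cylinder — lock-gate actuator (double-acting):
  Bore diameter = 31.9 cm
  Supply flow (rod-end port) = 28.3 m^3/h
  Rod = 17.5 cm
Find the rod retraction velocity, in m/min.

v ≈ 8.44 m/min

Rod-side annular area A_ann = π/4 × (31.9² − 17.5²) = 558.7 cm^2
Flow into the rod-end port fills the annular volume.
v = Q / A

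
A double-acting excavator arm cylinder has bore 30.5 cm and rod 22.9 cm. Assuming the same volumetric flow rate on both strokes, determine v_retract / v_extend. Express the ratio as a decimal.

Cap-side area A_cap = π/4 × (30.5 cm)² = 730.6 cm^2
Rod-side annular area A_ann = π/4 × (30.5² − 22.9²) = 318.7 cm^2
For equal Q, v ∝ 1/A, so v_ret/v_ext = A_cap/A_ann.

v_ret/v_ext ≈ 2.29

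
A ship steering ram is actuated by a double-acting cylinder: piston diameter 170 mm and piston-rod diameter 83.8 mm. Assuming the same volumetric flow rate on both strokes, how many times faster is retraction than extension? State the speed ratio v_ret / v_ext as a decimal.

Cap-side area A_cap = π/4 × (170 mm)² = 22700 mm^2
Rod-side annular area A_ann = π/4 × (170² − 83.8²) = 17180 mm^2
For equal Q, v ∝ 1/A, so v_ret/v_ext = A_cap/A_ann.

v_ret/v_ext ≈ 1.32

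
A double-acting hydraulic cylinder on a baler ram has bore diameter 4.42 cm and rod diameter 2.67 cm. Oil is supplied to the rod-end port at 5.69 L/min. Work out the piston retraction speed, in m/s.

v ≈ 0.0973 m/s

Rod-side annular area A_ann = π/4 × (4.42² − 2.67²) = 9.745 cm^2
Flow into the rod-end port fills the annular volume.
v = Q / A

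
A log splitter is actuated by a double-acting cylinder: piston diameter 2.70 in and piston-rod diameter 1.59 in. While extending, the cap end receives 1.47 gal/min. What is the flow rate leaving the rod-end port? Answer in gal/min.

Cap-side area A_cap = π/4 × (2.70 in)² = 5.726 in^2
Rod-side annular area A_ann = π/4 × (2.70² − 1.59²) = 3.740 in^2
Piston speed v = Q_in/A_cap; rod-end outflow Q_out = v × A_ann = Q_in × A_ann/A_cap.

Q_out ≈ 0.960 gal/min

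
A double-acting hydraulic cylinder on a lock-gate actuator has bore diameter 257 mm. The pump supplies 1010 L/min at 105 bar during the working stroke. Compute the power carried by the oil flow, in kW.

Hydraulic power = P × Q

W ≈ 177 kW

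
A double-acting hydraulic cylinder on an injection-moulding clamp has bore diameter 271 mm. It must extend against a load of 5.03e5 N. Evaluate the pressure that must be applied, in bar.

Cap-side area A_cap = π/4 × (271 mm)² = 57680 mm^2
P = F / A = 5.03e5 N / A

P ≈ 87.2 bar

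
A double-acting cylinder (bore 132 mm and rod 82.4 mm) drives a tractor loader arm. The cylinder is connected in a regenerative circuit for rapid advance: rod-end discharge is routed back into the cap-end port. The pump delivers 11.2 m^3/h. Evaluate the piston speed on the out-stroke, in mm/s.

v ≈ 583 mm/s

In regeneration the rod-end outflow joins the pump flow into the cap end, so the net volume the pump must supply per unit advance equals the rod cross-section area.
Rod cross-section A_rod = π/4 × (82.4 mm)² = 5333 mm^2
v = Q_pump / A_rod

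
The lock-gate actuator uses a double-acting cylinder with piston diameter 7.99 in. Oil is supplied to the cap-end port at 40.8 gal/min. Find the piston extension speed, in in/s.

Cap-side area A_cap = π/4 × (7.99 in)² = 50.14 in^2
v = Q / A

v ≈ 3.13 in/s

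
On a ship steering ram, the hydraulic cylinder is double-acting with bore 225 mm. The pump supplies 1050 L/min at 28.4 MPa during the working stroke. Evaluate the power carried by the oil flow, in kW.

W ≈ 497 kW

Hydraulic power = P × Q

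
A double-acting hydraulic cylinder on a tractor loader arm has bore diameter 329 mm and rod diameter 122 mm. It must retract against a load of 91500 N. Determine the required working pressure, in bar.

Rod-side annular area A_ann = π/4 × (329² − 122²) = 73320 mm^2
Retraction: pressure acts on the annular area.
P = F / A = 91500 N / A

P ≈ 12.5 bar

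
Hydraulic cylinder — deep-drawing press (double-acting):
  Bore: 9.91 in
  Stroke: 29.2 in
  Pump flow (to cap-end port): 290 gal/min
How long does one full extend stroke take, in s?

Cap-side area A_cap = π/4 × (9.91 in)² = 77.13 in^2
Swept volume V = A × L; t = V / Q = A·L / Q

t ≈ 2.02 s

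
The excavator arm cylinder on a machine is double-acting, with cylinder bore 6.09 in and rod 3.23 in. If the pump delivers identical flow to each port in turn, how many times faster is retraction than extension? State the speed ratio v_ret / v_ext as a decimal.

v_ret/v_ext ≈ 1.39

Cap-side area A_cap = π/4 × (6.09 in)² = 29.13 in^2
Rod-side annular area A_ann = π/4 × (6.09² − 3.23²) = 20.93 in^2
For equal Q, v ∝ 1/A, so v_ret/v_ext = A_cap/A_ann.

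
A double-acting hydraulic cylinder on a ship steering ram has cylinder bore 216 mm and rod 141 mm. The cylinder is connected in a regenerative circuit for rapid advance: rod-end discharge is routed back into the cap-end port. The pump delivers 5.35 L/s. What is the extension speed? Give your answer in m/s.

In regeneration the rod-end outflow joins the pump flow into the cap end, so the net volume the pump must supply per unit advance equals the rod cross-section area.
Rod cross-section A_rod = π/4 × (141 mm)² = 15610 mm^2
v = Q_pump / A_rod

v ≈ 0.343 m/s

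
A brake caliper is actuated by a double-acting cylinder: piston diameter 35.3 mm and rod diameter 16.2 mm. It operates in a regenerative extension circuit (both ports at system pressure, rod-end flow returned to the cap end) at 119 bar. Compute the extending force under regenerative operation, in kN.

With equal pressure on both faces, forces on the annular region cancel; the net push is pressure × rod cross-section.
Rod cross-section A_rod = π/4 × (16.2 mm)² = 206.1 mm^2
F = P × A_rod

F ≈ 2.45 kN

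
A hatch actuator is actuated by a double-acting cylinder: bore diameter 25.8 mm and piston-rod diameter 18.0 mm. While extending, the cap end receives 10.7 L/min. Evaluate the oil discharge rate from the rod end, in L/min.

Cap-side area A_cap = π/4 × (25.8 mm)² = 522.8 mm^2
Rod-side annular area A_ann = π/4 × (25.8² − 18.0²) = 268.3 mm^2
Piston speed v = Q_in/A_cap; rod-end outflow Q_out = v × A_ann = Q_in × A_ann/A_cap.

Q_out ≈ 5.49 L/min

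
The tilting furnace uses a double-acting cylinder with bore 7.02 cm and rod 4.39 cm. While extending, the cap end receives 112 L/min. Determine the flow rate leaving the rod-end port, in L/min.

Q_out ≈ 68.2 L/min

Cap-side area A_cap = π/4 × (7.02 cm)² = 38.70 cm^2
Rod-side annular area A_ann = π/4 × (7.02² − 4.39²) = 23.57 cm^2
Piston speed v = Q_in/A_cap; rod-end outflow Q_out = v × A_ann = Q_in × A_ann/A_cap.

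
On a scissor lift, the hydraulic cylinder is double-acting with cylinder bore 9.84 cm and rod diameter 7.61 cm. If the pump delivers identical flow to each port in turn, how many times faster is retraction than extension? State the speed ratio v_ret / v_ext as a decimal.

v_ret/v_ext ≈ 2.49

Cap-side area A_cap = π/4 × (9.84 cm)² = 76.05 cm^2
Rod-side annular area A_ann = π/4 × (9.84² − 7.61²) = 30.56 cm^2
For equal Q, v ∝ 1/A, so v_ret/v_ext = A_cap/A_ann.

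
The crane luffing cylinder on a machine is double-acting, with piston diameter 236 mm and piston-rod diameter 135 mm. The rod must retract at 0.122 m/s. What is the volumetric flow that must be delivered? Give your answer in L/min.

Rod-side annular area A_ann = π/4 × (236² − 135²) = 29430 mm^2
Q = A × v

Q ≈ 215 L/min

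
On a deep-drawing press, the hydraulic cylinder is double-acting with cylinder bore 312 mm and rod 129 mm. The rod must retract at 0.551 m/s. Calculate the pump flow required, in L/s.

Q ≈ 34.9 L/s

Rod-side annular area A_ann = π/4 × (312² − 129²) = 63380 mm^2
Q = A × v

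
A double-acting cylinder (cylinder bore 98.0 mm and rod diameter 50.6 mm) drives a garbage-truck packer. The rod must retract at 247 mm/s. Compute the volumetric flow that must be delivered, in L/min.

Rod-side annular area A_ann = π/4 × (98.0² − 50.6²) = 5532 mm^2
Q = A × v

Q ≈ 82.0 L/min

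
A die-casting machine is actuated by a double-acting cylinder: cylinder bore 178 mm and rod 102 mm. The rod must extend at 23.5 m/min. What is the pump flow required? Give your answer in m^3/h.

Cap-side area A_cap = π/4 × (178 mm)² = 24880 mm^2
Q = A × v

Q ≈ 35.1 m^3/h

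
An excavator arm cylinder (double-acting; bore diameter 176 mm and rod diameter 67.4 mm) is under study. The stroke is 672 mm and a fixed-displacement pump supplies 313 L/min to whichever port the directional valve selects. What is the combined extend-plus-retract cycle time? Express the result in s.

Cap-side area A_cap = π/4 × (176 mm)² = 24330 mm^2
Rod-side annular area A_ann = π/4 × (176² − 67.4²) = 20760 mm^2
t_ext = A_cap·L/Q = 3.134 s
t_ret = A_ann·L/Q = 2.674 s
t_cycle = t_ext + t_ret

t ≈ 5.81 s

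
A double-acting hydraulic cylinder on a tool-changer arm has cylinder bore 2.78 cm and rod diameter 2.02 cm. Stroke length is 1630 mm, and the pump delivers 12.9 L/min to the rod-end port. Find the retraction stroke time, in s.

t ≈ 2.17 s

Rod-side annular area A_ann = π/4 × (2.78² − 2.02²) = 2.865 cm^2
Swept volume V = A × L; t = V / Q = A·L / Q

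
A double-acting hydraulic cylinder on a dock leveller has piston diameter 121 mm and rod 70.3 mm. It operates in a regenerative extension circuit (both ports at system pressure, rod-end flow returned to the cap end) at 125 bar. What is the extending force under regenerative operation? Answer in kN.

F ≈ 48.5 kN

With equal pressure on both faces, forces on the annular region cancel; the net push is pressure × rod cross-section.
Rod cross-section A_rod = π/4 × (70.3 mm)² = 3882 mm^2
F = P × A_rod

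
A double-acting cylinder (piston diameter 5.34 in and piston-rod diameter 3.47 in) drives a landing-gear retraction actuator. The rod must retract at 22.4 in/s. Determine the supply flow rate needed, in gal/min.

Rod-side annular area A_ann = π/4 × (5.34² − 3.47²) = 12.94 in^2
Q = A × v

Q ≈ 75.3 gal/min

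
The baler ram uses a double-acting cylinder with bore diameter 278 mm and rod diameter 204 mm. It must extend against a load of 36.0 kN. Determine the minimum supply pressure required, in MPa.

P ≈ 0.593 MPa

Cap-side area A_cap = π/4 × (278 mm)² = 60700 mm^2
P = F / A = 36.0 kN / A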